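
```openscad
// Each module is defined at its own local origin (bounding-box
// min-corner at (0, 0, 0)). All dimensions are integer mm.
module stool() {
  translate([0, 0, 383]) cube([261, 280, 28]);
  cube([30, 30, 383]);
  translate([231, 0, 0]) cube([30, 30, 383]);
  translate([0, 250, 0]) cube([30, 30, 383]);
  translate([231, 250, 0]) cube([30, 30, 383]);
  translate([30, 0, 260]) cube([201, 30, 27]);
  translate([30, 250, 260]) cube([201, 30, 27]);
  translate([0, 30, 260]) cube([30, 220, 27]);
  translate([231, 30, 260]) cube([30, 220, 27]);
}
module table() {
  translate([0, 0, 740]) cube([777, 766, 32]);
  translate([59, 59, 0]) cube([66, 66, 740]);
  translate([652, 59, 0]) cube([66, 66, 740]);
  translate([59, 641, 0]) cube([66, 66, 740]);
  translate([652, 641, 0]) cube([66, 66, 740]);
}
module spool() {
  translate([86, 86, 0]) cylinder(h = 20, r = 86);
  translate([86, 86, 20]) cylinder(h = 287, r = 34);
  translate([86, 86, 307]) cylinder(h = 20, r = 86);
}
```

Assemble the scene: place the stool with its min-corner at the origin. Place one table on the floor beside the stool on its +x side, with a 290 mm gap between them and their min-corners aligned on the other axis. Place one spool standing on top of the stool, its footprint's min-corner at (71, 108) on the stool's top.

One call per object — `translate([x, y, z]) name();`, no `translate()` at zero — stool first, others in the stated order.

stool();
translate([551, 0, 0]) table();
translate([71, 108, 411]) spool();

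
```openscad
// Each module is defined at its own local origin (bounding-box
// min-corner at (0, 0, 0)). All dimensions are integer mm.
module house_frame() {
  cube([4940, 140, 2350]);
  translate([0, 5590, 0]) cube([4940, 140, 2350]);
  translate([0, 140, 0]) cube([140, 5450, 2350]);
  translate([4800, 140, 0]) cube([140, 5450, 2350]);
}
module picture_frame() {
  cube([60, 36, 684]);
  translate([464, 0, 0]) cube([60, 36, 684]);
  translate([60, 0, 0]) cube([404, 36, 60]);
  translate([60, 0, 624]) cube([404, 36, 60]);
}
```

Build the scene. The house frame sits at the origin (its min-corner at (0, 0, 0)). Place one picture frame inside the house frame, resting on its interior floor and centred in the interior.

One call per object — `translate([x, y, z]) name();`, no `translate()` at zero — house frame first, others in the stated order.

house_frame();
translate([2208, 2847, 0]) picture_frame();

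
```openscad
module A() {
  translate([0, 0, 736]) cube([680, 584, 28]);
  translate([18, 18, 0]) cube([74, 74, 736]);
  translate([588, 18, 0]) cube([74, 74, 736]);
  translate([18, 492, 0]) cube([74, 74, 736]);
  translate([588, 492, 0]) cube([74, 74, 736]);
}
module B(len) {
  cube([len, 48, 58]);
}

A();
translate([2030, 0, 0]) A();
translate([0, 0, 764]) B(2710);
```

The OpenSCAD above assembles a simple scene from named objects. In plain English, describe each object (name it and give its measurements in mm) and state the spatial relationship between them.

A is a rectangular dining table. The top is 680×584×28 mm with its upper surface at z = 764 mm. It stands on four 74×74 mm square legs, each inset 18 mm from the nearest pair of top edges, running from the floor to the underside of the top.

B is a rectangular beam 2710 mm long (x), 48 mm deep (y), 58 mm thick (z).

The beam spans the tops of two tables placed 1350 mm apart, resting at z = 764 mm.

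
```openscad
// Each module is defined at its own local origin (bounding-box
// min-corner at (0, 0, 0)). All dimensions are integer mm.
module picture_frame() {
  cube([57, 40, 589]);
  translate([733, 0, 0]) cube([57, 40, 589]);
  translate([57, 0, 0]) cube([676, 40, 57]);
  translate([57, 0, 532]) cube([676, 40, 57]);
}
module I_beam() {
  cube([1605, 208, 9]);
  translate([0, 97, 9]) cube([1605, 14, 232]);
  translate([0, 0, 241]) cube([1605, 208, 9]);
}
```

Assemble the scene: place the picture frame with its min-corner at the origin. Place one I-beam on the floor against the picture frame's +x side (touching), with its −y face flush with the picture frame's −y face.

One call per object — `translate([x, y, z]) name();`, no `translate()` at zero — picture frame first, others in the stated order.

picture_frame();
translate([790, 0, 0]) I_beam();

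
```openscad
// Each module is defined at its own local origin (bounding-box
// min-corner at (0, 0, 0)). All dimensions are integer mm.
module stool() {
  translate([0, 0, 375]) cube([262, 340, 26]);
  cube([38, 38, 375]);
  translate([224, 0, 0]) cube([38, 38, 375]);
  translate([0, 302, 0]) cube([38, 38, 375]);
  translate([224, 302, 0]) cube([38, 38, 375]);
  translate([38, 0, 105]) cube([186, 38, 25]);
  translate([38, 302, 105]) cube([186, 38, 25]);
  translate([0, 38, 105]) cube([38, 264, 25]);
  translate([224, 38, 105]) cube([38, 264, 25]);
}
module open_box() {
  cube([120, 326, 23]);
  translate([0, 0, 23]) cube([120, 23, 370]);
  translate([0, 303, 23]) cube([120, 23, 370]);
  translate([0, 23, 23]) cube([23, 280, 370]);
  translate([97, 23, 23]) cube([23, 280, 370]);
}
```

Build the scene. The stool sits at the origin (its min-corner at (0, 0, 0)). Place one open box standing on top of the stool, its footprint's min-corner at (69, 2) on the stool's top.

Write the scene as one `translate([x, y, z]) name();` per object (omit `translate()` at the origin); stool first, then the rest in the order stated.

stool();
translate([69, 2, 401]) open_box();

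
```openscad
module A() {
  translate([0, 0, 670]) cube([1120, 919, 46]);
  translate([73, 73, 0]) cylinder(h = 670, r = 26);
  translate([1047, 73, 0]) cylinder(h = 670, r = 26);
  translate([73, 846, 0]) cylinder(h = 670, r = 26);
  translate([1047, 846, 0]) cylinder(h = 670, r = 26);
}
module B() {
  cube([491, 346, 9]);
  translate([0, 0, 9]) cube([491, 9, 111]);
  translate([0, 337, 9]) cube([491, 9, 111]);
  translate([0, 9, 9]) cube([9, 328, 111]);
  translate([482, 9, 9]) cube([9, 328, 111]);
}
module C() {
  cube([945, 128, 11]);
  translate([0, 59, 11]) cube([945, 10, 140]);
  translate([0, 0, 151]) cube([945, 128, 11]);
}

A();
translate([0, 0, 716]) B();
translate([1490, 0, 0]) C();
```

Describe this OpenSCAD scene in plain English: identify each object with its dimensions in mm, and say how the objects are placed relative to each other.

A is a table with a 1120×919 mm rectangular top, 46 mm thick, top surface at z = 716 mm, supported by four round legs of 52 mm diameter, each leg's bounding box inset 47 mm from the nearest pair of top edges, running from the floor.

B is an open-topped rectangular box: outside dimensions 491×346×120 mm, with a uniform wall and base thickness of 9 mm. The base is a full 491×346 slab on the floor; four walls sit on top of the base. The front and back walls (the −y and +y sides) span the full width; the two side walls fit between them.

C is an I-beam lying along x, 945 mm long. Overall section height 162 mm. Two flanges 128 mm wide (y) and 11 mm thick, one on the floor and one at the top; a web 10 mm thick runs between them, centred on the flange width.

The open box is on top of the table. The I-beam is on the floor beside the table on its +x side.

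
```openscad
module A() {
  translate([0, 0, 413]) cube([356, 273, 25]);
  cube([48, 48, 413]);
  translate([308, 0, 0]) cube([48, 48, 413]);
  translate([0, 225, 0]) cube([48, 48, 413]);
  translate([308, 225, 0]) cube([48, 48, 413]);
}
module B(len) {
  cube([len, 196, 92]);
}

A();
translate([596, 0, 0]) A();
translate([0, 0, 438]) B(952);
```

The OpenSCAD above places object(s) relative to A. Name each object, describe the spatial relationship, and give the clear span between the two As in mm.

Second stool starts at x = 596; first ends at x = 356; clear span = 596 − 356 = 240 mm.

A is a stool. B is a beam. A beam spans the tops of two stools. The clear span between the two stools is 240 mm.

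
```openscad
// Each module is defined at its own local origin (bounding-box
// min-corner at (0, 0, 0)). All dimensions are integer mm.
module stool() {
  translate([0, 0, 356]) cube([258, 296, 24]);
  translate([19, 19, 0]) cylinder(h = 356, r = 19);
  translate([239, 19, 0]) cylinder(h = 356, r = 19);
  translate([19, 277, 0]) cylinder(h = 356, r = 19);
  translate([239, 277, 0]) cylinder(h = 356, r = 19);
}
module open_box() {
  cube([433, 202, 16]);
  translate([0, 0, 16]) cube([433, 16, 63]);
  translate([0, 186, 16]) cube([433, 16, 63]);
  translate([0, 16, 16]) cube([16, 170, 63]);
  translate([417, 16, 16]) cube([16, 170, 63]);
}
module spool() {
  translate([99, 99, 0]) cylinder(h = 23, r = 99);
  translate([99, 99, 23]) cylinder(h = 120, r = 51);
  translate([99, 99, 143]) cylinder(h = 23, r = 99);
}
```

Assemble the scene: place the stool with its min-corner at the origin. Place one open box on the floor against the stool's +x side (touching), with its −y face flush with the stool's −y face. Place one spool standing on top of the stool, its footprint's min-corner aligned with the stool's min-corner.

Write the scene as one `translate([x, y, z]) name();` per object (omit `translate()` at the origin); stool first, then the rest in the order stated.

stool();
translate([258, 0, 0]) open_box();
translate([0, 0, 380]) spool();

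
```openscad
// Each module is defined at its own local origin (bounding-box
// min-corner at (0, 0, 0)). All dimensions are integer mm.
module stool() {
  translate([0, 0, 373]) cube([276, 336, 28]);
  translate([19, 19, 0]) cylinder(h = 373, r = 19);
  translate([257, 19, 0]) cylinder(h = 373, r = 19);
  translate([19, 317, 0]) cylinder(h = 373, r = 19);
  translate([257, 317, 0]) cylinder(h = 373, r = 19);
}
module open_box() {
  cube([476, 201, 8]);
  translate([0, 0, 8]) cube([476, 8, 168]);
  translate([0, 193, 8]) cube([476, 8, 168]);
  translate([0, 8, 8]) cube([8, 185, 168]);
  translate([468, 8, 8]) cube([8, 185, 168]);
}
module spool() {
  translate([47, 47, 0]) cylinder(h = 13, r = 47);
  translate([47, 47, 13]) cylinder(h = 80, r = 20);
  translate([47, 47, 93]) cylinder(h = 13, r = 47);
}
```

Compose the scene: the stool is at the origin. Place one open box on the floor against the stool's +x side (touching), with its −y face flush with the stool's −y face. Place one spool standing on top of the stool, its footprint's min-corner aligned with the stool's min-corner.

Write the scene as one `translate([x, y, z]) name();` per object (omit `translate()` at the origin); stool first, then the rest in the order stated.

stool();
translate([276, 0, 0]) open_box();
translate([0, 0, 401]) spool();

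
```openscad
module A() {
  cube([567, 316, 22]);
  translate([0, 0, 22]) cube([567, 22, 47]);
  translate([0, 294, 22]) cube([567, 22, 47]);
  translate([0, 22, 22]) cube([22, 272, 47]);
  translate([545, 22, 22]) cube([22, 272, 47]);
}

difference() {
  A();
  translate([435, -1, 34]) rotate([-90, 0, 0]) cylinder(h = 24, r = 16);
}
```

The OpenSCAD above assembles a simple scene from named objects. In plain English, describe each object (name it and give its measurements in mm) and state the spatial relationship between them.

A is an open storage box with external size 567×316×69 mm and wall thickness 22 mm (the base is also 22 mm thick). The base covers the whole footprint; the four walls stand on the base, with the y-facing walls full-width and the x-facing walls fitting between their inner faces.

The open box has a circular hole of radius 16 mm through its front wall, centred at (x = 435, z = 34).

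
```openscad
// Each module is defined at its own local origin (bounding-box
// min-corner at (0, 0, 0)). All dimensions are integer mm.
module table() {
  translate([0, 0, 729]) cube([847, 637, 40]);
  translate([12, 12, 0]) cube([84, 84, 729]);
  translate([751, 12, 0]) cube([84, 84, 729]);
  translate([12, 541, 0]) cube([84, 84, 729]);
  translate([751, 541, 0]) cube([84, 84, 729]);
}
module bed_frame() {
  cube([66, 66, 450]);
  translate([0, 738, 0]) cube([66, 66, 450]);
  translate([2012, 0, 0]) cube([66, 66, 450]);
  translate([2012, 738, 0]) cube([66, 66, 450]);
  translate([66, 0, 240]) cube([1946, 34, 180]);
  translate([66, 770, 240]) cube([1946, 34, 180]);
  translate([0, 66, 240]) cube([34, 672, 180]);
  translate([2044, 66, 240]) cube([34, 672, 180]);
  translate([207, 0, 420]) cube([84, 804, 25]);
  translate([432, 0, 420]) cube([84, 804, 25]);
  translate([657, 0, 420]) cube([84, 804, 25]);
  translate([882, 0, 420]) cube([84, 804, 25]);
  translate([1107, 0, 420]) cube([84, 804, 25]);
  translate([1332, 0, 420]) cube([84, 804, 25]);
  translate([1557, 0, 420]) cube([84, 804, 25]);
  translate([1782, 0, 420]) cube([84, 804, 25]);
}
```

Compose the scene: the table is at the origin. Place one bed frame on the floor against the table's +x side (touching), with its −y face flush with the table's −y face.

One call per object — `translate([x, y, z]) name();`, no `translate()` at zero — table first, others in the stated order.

table();
translate([847, 0, 0]) bed_frame();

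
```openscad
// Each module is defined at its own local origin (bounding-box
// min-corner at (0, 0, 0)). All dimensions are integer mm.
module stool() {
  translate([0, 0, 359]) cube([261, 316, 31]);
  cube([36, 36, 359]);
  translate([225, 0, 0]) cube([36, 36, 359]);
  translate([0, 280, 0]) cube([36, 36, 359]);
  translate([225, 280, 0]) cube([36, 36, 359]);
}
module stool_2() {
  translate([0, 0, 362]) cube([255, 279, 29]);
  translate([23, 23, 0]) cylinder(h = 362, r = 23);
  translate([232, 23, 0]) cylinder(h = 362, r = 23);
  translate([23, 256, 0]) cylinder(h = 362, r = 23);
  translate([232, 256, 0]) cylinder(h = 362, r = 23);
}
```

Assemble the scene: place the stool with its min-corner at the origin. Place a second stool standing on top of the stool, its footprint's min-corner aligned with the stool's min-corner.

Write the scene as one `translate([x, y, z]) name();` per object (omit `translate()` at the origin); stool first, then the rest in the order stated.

stool();
translate([0, 0, 390]) stool_2();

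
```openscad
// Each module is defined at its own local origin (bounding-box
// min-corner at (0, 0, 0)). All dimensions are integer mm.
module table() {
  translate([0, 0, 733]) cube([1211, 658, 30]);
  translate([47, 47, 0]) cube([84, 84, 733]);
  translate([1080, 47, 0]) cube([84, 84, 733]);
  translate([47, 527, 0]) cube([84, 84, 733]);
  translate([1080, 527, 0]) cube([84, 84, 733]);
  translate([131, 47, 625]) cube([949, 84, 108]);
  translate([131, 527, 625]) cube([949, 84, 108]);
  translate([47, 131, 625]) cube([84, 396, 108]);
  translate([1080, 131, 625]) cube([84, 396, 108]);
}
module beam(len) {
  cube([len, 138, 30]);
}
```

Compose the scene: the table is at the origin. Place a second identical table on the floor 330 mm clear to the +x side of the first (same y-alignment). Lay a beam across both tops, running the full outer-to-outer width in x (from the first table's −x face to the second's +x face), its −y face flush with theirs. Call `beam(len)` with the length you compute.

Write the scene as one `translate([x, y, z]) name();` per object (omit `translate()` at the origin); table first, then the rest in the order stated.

table();
translate([1541, 0, 0]) table();
translate([0, 0, 763]) beam(2752);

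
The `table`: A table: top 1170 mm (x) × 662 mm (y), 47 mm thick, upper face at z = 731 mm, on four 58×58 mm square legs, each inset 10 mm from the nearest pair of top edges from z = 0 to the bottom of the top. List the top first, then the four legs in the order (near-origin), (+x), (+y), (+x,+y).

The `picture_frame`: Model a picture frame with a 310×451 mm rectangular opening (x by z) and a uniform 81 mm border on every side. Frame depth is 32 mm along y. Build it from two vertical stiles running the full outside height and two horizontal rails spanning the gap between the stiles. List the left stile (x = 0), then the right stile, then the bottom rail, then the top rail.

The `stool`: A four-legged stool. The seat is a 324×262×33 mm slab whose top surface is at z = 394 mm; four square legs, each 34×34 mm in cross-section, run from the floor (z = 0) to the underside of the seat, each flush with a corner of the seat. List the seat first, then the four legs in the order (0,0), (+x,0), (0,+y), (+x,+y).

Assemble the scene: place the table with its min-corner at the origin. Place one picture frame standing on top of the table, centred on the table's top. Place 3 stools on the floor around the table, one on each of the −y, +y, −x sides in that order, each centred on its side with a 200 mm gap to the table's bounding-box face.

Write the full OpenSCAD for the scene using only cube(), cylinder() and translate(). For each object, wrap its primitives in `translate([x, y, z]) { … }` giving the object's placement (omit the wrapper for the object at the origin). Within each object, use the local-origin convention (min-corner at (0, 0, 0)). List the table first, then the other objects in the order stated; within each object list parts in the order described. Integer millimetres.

translate([0, 0, 684]) cube([1170, 662, 47]);
translate([10, 10, 0]) cube([58, 58, 684]);
translate([1102, 10, 0]) cube([58, 58, 684]);
translate([10, 594, 0]) cube([58, 58, 684]);
translate([1102, 594, 0]) cube([58, 58, 684]);
translate([349, 315, 731]) {
  cube([81, 32, 613]);
  translate([391, 0, 0]) cube([81, 32, 613]);
  translate([81, 0, 0]) cube([310, 32, 81]);
  translate([81, 0, 532]) cube([310, 32, 81]);
}
translate([423, -462, 0]) {
  translate([0, 0, 361]) cube([324, 262, 33]);
  cube([34, 34, 361]);
  translate([290, 0, 0]) cube([34, 34, 361]);
  translate([0, 228, 0]) cube([34, 34, 361]);
  translate([290, 228, 0]) cube([34, 34, 361]);
}
translate([423, 862, 0]) {
  translate([0, 0, 361]) cube([324, 262, 33]);
  cube([34, 34, 361]);
  translate([290, 0, 0]) cube([34, 34, 361]);
  translate([0, 228, 0]) cube([34, 34, 361]);
  translate([290, 228, 0]) cube([34, 34, 361]);
}
translate([-524, 200, 0]) {
  translate([0, 0, 361]) cube([324, 262, 33]);
  cube([34, 34, 361]);
  translate([290, 0, 0]) cube([34, 34, 361]);
  translate([0, 228, 0]) cube([34, 34, 361]);
  translate([290, 228, 0]) cube([34, 34, 361]);
}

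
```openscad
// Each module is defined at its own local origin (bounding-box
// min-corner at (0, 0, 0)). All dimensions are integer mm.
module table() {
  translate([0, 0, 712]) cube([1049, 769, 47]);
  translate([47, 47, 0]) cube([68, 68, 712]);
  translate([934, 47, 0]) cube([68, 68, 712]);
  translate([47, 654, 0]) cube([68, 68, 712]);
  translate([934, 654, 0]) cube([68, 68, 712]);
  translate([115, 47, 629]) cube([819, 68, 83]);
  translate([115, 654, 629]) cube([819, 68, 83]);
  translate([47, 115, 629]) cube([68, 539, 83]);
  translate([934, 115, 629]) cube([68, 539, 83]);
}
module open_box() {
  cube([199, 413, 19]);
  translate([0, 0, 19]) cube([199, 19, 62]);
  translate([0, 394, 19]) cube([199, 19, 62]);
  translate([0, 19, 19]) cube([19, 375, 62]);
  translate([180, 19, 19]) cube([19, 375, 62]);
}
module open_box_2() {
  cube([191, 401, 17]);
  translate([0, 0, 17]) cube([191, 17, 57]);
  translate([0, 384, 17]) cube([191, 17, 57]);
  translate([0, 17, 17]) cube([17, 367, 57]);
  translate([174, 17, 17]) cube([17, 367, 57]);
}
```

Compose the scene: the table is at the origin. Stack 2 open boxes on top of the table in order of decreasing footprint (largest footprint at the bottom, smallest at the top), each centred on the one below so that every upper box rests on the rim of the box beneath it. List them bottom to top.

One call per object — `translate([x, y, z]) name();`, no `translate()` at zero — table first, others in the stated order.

table();
translate([425, 178, 759]) open_box();
translate([429, 184, 840]) open_box_2();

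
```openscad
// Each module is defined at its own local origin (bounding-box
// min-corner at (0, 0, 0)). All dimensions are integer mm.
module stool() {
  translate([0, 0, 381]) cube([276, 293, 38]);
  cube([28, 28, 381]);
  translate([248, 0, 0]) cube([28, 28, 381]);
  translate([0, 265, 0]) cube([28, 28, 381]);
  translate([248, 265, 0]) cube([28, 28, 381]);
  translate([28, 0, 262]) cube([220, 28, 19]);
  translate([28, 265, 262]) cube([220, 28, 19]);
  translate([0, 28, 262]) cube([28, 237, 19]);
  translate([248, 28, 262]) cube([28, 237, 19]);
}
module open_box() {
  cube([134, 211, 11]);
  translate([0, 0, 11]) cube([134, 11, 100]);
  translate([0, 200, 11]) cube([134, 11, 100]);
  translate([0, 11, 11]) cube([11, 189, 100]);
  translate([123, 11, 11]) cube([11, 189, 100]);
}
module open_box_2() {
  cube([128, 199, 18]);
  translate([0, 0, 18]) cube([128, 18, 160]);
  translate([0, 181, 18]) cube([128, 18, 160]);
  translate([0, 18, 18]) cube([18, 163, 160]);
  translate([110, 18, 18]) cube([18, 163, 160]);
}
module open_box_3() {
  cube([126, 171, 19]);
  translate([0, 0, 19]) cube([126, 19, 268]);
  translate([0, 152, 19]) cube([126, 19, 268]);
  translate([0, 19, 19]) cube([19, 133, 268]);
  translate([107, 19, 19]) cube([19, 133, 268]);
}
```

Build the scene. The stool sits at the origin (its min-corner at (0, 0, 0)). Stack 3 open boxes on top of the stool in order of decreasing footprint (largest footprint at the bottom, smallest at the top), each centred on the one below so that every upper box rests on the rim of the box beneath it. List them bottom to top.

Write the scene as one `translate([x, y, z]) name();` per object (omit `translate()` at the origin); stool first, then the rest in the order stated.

stool();
translate([71, 41, 419]) open_box();
translate([74, 47, 530]) open_box_2();
translate([75, 61, 708]) open_box_3();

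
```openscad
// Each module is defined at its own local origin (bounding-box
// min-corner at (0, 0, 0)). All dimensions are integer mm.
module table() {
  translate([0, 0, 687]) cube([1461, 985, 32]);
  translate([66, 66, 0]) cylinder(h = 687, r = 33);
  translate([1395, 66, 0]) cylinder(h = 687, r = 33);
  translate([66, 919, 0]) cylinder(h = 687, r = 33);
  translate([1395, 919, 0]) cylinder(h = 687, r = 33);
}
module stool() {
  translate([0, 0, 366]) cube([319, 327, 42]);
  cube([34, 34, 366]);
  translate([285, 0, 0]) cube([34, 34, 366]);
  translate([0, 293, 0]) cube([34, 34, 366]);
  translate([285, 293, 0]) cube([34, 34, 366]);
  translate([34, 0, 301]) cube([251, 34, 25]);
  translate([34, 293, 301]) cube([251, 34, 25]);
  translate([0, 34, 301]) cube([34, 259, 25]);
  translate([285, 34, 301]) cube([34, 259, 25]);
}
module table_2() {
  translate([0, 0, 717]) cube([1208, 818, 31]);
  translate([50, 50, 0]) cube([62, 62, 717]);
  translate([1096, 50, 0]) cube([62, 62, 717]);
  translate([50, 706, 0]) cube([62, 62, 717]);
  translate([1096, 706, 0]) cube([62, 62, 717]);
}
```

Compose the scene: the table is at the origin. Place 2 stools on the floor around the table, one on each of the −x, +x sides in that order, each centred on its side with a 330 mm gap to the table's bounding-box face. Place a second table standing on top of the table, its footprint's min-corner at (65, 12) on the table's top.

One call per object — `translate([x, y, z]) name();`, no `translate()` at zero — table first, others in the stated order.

table();
translate([-649, 329, 0]) stool();
translate([1791, 329, 0]) stool();
translate([65, 12, 719]) table_2();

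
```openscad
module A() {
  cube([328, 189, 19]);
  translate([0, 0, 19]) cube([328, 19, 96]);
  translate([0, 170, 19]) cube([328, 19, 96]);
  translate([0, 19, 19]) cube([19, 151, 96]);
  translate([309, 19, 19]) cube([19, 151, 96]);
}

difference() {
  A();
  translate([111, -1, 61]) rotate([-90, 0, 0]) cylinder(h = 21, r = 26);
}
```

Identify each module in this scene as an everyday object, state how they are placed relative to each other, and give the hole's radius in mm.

The subtracted cylinder has r = 26 mm.

A is an open box. The open box has a circular hole through its front wall. The hole's radius is 26 mm.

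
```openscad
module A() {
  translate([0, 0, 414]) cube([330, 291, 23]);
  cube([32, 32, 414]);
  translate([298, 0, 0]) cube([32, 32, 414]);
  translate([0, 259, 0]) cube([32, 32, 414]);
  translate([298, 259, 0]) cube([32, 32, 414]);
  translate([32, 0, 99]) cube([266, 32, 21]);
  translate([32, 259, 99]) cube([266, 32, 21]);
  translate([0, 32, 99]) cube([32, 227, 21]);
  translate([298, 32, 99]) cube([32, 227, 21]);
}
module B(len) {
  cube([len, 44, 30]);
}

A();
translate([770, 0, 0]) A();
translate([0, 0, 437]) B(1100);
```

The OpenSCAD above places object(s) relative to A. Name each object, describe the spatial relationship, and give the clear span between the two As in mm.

Second stool starts at x = 770; first ends at x = 330; clear span = 770 − 330 = 440 mm.

A is a stool. B is a beam. A beam spans the tops of two stools. The clear span between the two stools is 440 mm.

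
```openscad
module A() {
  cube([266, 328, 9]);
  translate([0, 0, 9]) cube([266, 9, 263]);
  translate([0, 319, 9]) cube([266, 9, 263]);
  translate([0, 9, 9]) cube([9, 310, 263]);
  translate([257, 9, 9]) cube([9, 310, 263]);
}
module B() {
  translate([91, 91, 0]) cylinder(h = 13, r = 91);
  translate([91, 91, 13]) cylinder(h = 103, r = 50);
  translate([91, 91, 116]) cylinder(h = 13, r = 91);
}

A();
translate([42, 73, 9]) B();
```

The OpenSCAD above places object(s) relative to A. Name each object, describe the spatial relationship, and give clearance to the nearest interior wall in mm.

Clearances: x = 33, y = 64; minimum 33 mm.

A is an open box. B is a spool. The spool sits inside the open box, centred. The clearance to the nearest interior wall is 33 mm.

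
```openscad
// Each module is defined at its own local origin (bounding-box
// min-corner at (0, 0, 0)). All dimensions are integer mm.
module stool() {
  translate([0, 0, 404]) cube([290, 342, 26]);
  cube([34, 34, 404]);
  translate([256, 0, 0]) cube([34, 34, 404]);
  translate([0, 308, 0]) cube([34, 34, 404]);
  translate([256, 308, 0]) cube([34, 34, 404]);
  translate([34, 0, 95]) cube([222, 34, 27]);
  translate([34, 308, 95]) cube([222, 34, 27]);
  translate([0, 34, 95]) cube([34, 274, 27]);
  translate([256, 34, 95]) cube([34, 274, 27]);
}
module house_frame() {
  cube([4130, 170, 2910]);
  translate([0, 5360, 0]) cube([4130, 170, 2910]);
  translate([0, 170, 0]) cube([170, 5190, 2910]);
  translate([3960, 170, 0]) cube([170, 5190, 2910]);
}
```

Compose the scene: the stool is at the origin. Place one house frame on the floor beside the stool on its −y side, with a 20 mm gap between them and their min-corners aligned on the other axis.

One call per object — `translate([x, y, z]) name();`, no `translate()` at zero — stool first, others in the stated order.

stool();
translate([0, -5550, 0]) house_frame();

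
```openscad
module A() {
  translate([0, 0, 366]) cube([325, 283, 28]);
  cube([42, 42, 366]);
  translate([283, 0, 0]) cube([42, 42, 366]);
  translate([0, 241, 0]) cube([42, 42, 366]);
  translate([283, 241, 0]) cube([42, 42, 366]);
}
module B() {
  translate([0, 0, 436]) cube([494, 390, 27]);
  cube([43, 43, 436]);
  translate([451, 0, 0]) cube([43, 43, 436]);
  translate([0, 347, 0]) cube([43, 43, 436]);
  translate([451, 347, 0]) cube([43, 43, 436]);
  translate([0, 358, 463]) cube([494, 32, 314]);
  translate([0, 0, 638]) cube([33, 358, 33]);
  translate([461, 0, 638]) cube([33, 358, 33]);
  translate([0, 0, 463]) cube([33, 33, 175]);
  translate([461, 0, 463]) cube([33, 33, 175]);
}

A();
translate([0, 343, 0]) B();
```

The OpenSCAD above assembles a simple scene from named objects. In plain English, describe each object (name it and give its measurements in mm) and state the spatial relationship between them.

A is a simple wooden stool: a rectangular seat 325 mm (x) by 283 mm (y), 28 mm thick, top face at z = 394 mm, on four square legs, each 42×42 mm in cross-section. The legs rest on z = 0, each flush with a corner of the seat.

B is a chair: 494×390 mm seat, 27 mm thick, top at z = 463 mm, on four 43 mm square corner legs flush with the seat edges. A 32 mm thick backrest slab spans the full seat width, extending 314 mm above the seat top, its back face flush with the seat's +y edge. Two armrests of 33×33 mm section run along each side from the seat's front edge to the front of the backrest, top faces 208 mm above the seat top and outer faces flush with the seat's x-edges; a 33×33 mm post under the front of each armrest stands on the seat at the front corner.

The chair is on the floor beside the stool on its +y side.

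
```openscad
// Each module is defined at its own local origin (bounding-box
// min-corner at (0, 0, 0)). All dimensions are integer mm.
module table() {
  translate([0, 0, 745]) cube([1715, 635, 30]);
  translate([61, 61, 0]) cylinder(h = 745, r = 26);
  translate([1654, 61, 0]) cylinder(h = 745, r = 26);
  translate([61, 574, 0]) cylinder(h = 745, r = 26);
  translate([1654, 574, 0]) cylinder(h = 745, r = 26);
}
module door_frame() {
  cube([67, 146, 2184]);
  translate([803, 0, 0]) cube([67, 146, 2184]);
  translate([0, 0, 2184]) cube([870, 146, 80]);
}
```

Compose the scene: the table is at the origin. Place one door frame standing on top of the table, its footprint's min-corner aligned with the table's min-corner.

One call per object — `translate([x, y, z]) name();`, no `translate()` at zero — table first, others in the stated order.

table();
translate([0, 0, 775]) door_frame();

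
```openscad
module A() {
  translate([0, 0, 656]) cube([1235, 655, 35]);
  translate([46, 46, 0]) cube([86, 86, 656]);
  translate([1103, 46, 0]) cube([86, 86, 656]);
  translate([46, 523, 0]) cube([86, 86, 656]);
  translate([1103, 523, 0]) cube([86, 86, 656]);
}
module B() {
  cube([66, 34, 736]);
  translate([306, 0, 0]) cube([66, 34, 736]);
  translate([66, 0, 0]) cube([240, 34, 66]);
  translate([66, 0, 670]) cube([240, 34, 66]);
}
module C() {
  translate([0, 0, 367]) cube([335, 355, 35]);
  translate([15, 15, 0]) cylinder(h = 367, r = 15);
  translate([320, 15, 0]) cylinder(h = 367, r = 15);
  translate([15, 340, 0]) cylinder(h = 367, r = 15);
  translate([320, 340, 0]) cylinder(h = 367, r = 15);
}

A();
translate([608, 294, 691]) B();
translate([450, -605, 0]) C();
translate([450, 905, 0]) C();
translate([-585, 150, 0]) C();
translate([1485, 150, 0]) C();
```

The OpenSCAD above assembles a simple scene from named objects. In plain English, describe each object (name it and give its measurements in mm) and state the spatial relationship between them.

A is a table: top 1235 mm (x) × 655 mm (y), 35 mm thick, upper face at z = 691 mm, on four 86×86 mm square legs, each inset 46 mm from the nearest pair of top edges, running from z = 0 to the bottom of the top.

B is a picture frame with a 240×604 mm rectangular opening (x by z) and a uniform 66 mm border on every side. Frame depth is 34 mm along y. It is built from two vertical stiles running the full outside height and two horizontal rails spanning the gap between the stiles.

C is a four-legged stool. The seat is a 335×355×35 mm slab whose top surface is at z = 402 mm; four round legs, each 30 mm in diameter, run from the floor (z = 0) to the underside of the seat, each leg's axis is inset half a diameter from the nearest pair of seat edges (so the leg's bounding box is flush with the corner).

The picture frame is on top of the table. Four stools sit around the table at the −y, +y, −x, +x sides.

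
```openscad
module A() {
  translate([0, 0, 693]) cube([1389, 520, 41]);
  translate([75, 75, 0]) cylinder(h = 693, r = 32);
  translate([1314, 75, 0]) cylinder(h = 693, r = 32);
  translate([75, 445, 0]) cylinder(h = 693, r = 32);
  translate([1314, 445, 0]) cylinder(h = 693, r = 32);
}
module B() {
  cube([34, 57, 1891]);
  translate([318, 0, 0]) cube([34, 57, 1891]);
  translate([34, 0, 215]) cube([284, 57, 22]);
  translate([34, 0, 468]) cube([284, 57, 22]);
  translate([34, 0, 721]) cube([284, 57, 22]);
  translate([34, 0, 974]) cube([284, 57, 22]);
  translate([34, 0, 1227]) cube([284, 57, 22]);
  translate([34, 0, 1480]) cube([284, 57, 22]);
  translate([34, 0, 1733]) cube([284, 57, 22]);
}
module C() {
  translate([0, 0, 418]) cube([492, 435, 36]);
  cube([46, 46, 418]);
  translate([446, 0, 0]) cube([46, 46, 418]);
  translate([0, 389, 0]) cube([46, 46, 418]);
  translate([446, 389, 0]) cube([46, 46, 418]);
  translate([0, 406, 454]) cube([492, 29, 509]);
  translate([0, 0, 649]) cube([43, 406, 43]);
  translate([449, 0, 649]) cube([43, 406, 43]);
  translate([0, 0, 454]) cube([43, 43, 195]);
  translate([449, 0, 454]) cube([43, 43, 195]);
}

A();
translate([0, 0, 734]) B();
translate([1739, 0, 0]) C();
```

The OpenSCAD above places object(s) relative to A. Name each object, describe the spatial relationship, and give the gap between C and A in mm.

The chair's nearest face is 350 mm from the table's +x face.

A is a table. B is a ladder. C is a chair. The ladder is on top of the table. The chair is on the floor beside the table on its +x side. The gap between the chair and the table is 350 mm.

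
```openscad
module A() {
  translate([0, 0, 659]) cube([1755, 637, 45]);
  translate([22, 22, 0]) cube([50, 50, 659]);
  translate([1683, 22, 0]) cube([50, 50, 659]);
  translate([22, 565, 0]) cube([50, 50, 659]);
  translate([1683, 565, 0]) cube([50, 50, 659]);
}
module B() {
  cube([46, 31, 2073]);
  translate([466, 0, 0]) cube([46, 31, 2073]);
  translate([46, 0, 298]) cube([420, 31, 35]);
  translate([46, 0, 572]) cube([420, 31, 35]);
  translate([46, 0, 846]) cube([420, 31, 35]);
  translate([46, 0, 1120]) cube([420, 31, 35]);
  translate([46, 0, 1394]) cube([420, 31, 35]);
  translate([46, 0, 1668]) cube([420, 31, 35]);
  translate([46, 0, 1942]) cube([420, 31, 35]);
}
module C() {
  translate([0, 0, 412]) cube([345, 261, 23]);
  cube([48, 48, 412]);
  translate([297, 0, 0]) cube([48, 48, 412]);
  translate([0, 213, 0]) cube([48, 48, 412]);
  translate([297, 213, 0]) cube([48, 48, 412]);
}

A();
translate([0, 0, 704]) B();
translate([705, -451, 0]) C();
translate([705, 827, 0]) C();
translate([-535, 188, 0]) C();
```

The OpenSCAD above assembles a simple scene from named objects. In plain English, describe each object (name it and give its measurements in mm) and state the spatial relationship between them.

A is a table with a 1755×637 mm rectangular top, 45 mm thick, top surface at z = 704 mm, supported by four 50×50 mm square legs, each inset 22 mm from the nearest pair of top edges, running from the floor.

B is a straight ladder. Two 46×31 mm vertical rails, 2073 mm tall, stand 512 mm apart (outside-to-outside) with their front faces coplanar on the −y side. 7 rungs, each 31 mm deep and 35 mm tall, span between the inner faces of the rails, front faces flush with the rails. The lowest rung's underside is at z = 298 mm and rungs are spaced 274 mm apart (underside to underside).

C is a four-legged stool. The seat is 345×261 mm, 23 mm thick, top at z = 435 mm. It stands on four square legs, each 48×48 mm in cross-section, from z = 0 to the seat underside, each flush with a corner of the seat.

The ladder is on top of the table. Three stools sit around the table at the −y, +y, −x sides.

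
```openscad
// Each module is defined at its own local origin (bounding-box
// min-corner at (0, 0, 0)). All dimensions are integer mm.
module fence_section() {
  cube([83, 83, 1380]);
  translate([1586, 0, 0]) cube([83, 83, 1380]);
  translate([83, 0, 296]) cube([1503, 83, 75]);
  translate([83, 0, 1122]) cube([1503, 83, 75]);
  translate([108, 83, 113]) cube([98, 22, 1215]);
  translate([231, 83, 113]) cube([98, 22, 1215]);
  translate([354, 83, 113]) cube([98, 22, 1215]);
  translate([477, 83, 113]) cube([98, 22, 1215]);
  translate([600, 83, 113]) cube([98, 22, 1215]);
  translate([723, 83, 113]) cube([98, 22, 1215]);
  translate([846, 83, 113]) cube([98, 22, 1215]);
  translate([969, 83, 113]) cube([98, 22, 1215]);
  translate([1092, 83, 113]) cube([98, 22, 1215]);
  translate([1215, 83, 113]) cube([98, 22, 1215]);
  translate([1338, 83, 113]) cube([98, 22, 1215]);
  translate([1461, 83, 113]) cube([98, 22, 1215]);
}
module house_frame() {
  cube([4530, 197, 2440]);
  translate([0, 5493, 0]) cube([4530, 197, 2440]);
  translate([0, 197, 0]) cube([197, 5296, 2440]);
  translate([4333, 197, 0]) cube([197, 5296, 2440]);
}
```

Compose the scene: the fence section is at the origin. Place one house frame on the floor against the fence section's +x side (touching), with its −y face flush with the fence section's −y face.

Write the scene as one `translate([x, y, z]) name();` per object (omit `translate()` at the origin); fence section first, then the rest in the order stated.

fence_section();
translate([1669, 0, 0]) house_frame();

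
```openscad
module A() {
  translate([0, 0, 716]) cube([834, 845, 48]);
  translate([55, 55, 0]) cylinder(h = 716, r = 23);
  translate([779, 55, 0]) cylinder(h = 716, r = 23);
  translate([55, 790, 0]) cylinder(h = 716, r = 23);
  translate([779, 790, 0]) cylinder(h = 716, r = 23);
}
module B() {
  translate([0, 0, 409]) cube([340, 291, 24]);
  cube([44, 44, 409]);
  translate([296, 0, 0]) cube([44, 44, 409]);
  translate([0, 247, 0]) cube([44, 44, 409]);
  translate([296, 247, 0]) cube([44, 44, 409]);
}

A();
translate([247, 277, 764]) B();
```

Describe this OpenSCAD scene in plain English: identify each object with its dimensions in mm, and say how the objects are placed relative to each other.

A is a rectangular dining table. The top is 834×845×48 mm with its upper surface at z = 764 mm. It stands on four round legs of 46 mm diameter, each leg's bounding box inset 32 mm from the nearest pair of top edges, running from the floor to the underside of the top.

B is a four-legged stool. The seat is 340×291 mm, 24 mm thick, top at z = 433 mm. It stands on four square legs, each 44×44 mm in cross-section, from z = 0 to the seat underside, each flush with a corner of the seat.

The stool is on top of the table, centred.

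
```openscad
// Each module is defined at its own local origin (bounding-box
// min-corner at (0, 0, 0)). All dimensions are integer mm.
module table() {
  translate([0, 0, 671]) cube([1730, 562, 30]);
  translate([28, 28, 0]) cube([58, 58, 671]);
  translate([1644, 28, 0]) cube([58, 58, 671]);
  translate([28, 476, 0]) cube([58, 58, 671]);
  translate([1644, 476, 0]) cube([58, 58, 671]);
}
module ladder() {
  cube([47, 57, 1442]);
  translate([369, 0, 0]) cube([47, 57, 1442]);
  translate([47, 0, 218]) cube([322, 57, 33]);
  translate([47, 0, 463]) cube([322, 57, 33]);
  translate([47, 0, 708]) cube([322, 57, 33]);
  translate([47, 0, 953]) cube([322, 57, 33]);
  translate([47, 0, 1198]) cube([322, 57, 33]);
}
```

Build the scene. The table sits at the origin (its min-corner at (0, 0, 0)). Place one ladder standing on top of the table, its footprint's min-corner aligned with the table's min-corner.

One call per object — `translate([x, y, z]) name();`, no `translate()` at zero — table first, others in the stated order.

table();
translate([0, 0, 701]) ladder();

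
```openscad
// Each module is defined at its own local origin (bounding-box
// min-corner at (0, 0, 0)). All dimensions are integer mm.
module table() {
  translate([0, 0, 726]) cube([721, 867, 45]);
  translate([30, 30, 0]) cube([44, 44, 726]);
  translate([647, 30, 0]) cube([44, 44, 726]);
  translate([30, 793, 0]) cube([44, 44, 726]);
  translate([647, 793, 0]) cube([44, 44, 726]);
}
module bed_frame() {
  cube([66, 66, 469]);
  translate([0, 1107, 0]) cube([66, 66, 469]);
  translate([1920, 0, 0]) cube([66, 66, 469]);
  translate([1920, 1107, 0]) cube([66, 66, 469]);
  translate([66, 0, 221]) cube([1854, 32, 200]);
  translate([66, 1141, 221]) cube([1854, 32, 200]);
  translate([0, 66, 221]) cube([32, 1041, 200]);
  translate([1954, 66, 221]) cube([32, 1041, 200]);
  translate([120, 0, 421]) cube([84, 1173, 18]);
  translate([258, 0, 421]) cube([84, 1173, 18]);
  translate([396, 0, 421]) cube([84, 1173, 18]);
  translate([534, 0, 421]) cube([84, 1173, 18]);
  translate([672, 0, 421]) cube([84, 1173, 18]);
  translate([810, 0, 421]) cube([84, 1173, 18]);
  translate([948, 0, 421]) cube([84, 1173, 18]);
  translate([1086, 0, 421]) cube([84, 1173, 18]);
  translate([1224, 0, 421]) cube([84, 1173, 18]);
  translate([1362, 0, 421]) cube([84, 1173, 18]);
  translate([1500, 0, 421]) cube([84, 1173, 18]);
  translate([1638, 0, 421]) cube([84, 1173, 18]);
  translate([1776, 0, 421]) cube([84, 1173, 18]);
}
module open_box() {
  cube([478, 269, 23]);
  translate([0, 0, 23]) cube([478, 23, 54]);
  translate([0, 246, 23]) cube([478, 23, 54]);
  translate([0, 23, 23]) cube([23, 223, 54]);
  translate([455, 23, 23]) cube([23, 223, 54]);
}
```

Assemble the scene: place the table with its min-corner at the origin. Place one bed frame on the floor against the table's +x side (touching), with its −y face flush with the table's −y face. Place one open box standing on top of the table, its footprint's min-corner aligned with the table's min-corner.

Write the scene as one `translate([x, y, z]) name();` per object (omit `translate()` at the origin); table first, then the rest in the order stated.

table();
translate([721, 0, 0]) bed_frame();
translate([0, 0, 771]) open_box();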